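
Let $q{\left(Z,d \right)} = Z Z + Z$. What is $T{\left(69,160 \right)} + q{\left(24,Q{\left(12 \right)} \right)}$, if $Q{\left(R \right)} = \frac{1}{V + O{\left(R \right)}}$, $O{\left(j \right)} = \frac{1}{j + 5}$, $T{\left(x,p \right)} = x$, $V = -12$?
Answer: $669$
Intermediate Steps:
$O{\left(j \right)} = \frac{1}{5 + j}$
$Q{\left(R \right)} = \frac{1}{-12 + \frac{1}{5 + R}}$
$q{\left(Z,d \right)} = Z + Z^{2}$ ($q{\left(Z,d \right)} = Z^{2} + Z = Z + Z^{2}$)
$T{\left(69,160 \right)} + q{\left(24,Q{\left(12 \right)} \right)} = 69 + 24 \left(1 + 24\right) = 69 + 24 \cdot 25 = 69 + 600 = 669$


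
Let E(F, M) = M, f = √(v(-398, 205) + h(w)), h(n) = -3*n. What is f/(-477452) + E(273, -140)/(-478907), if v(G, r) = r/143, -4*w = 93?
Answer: 140/478907 - √5822531/136551272 ≈ 0.00027466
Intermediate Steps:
w = -93/4 (w = -¼*93 = -93/4 ≈ -23.250)
v(G, r) = r/143 (v(G, r) = r*(1/143) = r/143)
f = √5822531/286 (f = √((1/143)*205 - 3*(-93/4)) = √(205/143 + 279/4) = √(40717/572) = √5822531/286 ≈ 8.4370)
f/(-477452) + E(273, -140)/(-478907) = (√5822531/286)/(-477452) - 140/(-478907) = (√5822531/286)*(-1/477452) - 140*(-1/478907) = -√5822531/136551272 + 140/478907 = 140/478907 - √5822531/136551272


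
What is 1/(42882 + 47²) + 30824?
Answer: 1389884985/45091 ≈ 30824.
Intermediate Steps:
1/(42882 + 47²) + 30824 = 1/(42882 + 2209) + 30824 = 1/45091 + 30824 = 1389884985/45091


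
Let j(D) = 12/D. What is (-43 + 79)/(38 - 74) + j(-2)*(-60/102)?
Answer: 43/17 ≈ 2.5294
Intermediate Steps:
(-43 + 79)/(38 - 74) + j(-2)*(-60/102) = (-43 + 79)/(38 - 74) + (12/(-2))*(-60/102) = 36/(-36) + (12*(-1/2))*(-60*1/102) = 36*(-1/36) - 6*(-10/17) = -1 + 60/17 = 43/17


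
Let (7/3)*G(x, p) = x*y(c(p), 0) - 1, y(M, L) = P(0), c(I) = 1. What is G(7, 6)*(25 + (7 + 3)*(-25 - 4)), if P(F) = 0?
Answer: 795/7 ≈ 113.57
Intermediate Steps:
y(M, L) = 0
G(x, p) = -3/7 (G(x, p) = 3*(x*0 - 1)/7 = 3*(0 - 1)/7 = (3/7)*(-1) = -3/7)
G(7, 6)*(25 + (7 + 3)*(-25 - 4)) = -3*(25 + (7 + 3)*(-25 - 4))/7 = -3*(25 + 10*(-29))/7 = -3*(25 - 290)/7 = -3/7*(-265) = 795/7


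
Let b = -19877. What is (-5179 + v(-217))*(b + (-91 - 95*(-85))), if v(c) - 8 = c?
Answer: 64079484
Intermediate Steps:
v(c) = 8 + c
(-5179 + v(-217))*(b + (-91 - 95*(-85))) = (-5179 + (8 - 217))*(-19877 + (-91 - 95*(-85))) = (-5179 - 209)*(-19877 + (-91 + 8075)) = -5388*(-19877 + 7984) = -5388*(-11893) = 64079484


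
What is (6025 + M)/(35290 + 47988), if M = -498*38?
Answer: -12899/83278 ≈ -0.15489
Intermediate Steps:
M = -18924
(6025 + M)/(35290 + 47988) = (6025 - 18924)/(35290 + 47988) = -12899/83278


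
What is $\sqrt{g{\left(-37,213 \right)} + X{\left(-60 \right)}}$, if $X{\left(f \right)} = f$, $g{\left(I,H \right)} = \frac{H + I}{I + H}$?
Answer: $i \sqrt{59} \approx 7.6811 i$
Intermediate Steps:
$g{\left(I,H \right)} = 1$ ($g{\left(I,H \right)} = \frac{H + I}{H + I} = 1$)
$\sqrt{g{\left(-37,213 \right)} + X{\left(-60 \right)}} = \sqrt{1 - 60} = \sqrt{-59} = i \sqrt{59}$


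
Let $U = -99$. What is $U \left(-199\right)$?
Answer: $19701$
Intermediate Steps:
$U \left(-199\right) = \left(-99\right) \left(-199\right) = 19701$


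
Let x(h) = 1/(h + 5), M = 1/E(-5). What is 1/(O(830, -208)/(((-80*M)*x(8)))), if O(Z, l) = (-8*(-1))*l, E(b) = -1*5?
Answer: -1/1352 ≈ -0.00073965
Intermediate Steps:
E(b) = -5
O(Z, l) = 8*l
M = -⅕ (M = 1/(-5) = -⅕ ≈ -0.20000)
x(h) = 1/(5 + h)
1/(O(830, -208)/(((-80*M)*x(8)))) = 1/((8*(-208))/(((-80*(-⅕))/(5 + 8)))) = 1/(-1664/(16/13)) = 1/(-1664/(16*(1/13))) = 1/(-1664/16/13) = 1/(-1664*13/16) = 1/(-1352) = -1/1352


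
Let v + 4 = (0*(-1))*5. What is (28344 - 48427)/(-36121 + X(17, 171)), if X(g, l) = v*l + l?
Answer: 20083/36634 ≈ 0.54821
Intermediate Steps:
v = -4 (v = -4 + (0*(-1))*5 = -4 + 0*5 = -4 + 0 = -4)
X(g, l) = -3*l (X(g, l) = -4*l + l = -3*l)
(28344 - 48427)/(-36121 + X(17, 171)) = (28344 - 48427)/(-36121 - 3*171) = -20083/(-36121 - 513) = -20083/(-36634) = -20083*(-1/36634) = 20083/36634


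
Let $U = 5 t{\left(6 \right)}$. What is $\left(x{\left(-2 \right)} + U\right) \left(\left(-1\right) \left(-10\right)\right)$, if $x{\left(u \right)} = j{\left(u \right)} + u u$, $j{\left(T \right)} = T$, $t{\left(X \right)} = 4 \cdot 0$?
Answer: $20$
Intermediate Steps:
$t{\left(X \right)} = 0$
$x{\left(u \right)} = u + u^{2}$ ($x{\left(u \right)} = u + u u = u + u^{2}$)
$U = 0$ ($U = 5 \cdot 0 = 0$)
$\left(x{\left(-2 \right)} + U\right) \left(\left(-1\right) \left(-10\right)\right) = \left(- 2 \left(1 - 2\right) + 0\right) \left(\left(-1\right) \left(-10\right)\right) = \left(\left(-2\right) \left(-1\right) + 0\right) 10 = \left(2 + 0\right) 10 = 2 \cdot 10 = 20$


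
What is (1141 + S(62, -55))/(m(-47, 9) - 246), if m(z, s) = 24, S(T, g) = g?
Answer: -181/37 ≈ -4.8919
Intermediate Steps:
(1141 + S(62, -55))/(m(-47, 9) - 246) = (1141 - 55)/(24 - 246) = 1086/(-222) = 1086*(-1/222) = -181/37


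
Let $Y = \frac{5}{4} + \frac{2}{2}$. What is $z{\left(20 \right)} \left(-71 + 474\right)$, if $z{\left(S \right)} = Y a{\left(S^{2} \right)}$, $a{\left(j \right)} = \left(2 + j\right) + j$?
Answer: $\frac{1454427}{2} \approx 7.2721 \cdot 10^{5}$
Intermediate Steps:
$Y = \frac{9}{4}$ ($Y = 5 \cdot \frac{1}{4} + 2 \cdot \frac{1}{2} = \frac{5}{4} + 1 = \frac{9}{4} \approx 2.25$)
$a{\left(j \right)} = 2 + 2 j$
$z{\left(S \right)} = \frac{9}{2} + \frac{9 S^{2}}{2}$ ($z{\left(S \right)} = \frac{9 \left(2 + 2 S^{2}\right)}{4} = \frac{9}{2} + \frac{9 S^{2}}{2}$)
$z{\left(20 \right)} \left(-71 + 474\right) = \left(\frac{9}{2} + \frac{9 \cdot 20^{2}}{2}\right) \left(-71 + 474\right) = \left(\frac{9}{2} + \frac{9}{2} \cdot 400\right) 403 = \left(\frac{9}{2} + 1800\right) 403 = \frac{3609}{2} \cdot 403 = \frac{1454427}{2}$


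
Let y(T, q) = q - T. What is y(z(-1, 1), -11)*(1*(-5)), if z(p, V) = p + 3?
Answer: 65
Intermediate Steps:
z(p, V) = 3 + p
y(z(-1, 1), -11)*(1*(-5)) = (-11 - (3 - 1))*(1*(-5)) = (-11 - 1*2)*(-5) = (-11 - 2)*(-5) = -13*(-5) = 65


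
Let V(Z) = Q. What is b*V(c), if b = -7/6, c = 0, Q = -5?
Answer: 35/6 ≈ 5.8333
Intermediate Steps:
V(Z) = -5
b = -7/6 (b = -7*⅙ = -7/6 ≈ -1.1667)
b*V(c) = -7/6*(-5) = 35/6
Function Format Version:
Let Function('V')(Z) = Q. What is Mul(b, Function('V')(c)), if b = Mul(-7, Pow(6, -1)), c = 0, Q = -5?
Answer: Rational(35, 6) ≈ 5.8333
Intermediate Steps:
Function('V')(Z) = -5
b = Rational(-7, 6) (b = Mul(-7, Rational(1, 6)) = Rational(-7, 6) ≈ -1.1667)
Mul(b, Function('V')(c)) = Mul(Rational(-7, 6), -5) = Rational(35, 6)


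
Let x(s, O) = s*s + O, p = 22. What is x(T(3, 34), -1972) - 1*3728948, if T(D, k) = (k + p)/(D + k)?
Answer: -5107626344/1369 ≈ -3.7309e+6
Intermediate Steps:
T(D, k) = (22 + k)/(D + k) (T(D, k) = (k + 22)/(D + k) = (22 + k)/(D + k))
x(s, O) = O + s² (x(s, O) = s² + O = O + s²)
x(T(3, 34), -1972) - 1*3728948 = (-1972 + ((22 + 34)/(3 + 34))²) - 1*3728948 = (-1972 + (56/37)²) - 3728948 = (-1972 + 3136/1369) - 3728948 = -2696532/1369 - 3728948 = -5107626344/1369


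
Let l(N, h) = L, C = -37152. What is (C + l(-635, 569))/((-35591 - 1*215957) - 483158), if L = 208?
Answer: 18472/367353 ≈ 0.050284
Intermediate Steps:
l(N, h) = 208
(C + l(-635, 569))/((-35591 - 1*215957) - 483158) = (-37152 + 208)/((-35591 - 1*215957) - 483158) = -36944/((-35591 - 215957) - 483158) = -36944/(-251548 - 483158) = -36944/(-734706) = -36944*(-1/734706) = 18472/367353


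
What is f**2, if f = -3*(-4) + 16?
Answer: 784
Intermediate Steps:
f = 28 (f = 12 + 16 = 28)
f**2 = 28**2 = 784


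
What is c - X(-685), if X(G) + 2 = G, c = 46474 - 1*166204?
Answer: -119043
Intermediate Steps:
c = -119730 (c = 46474 - 166204 = -119730)
X(G) = -2 + G
c - X(-685) = -119730 - (-2 - 685) = -119730 - 1*(-687) = -119730 + 687 = -119043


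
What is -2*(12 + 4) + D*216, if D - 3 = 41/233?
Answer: 152384/233 ≈ 654.01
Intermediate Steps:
D = 740/233 (D = 3 + 41/233 = 740/233 ≈ 3.1760)
-2*(12 + 4) + D*216 = -2*(12 + 4) + (740/233)*216 = -2*16 + 159840/233 = -32 + 159840/233 = 152384/233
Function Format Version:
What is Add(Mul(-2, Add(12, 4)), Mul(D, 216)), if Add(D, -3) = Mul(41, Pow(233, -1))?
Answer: Rational(152384, 233) ≈ 654.01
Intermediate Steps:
D = Rational(740, 233) (D = Add(3, Mul(41, Pow(233, -1))) = Add(3, Mul(41, Rational(1, 233))) = Add(3, Rational(41, 233)) = Rational(740, 233) ≈ 3.1760)
Add(Mul(-2, Add(12, 4)), Mul(D, 216)) = Add(Mul(-2, Add(12, 4)), Mul(Rational(740, 233), 216)) = Add(Mul(-2, 16), Rational(159840, 233)) = Add(-32, Rational(159840, 233)) = Rational(152384, 233)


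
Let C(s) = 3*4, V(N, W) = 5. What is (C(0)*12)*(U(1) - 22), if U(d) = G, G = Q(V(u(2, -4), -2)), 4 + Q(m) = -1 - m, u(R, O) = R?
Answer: -4608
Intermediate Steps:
Q(m) = -5 - m (Q(m) = -4 + (-1 - m) = -5 - m)
G = -10 (G = -5 - 1*5 = -5 - 5 = -10)
U(d) = -10
C(s) = 12
(C(0)*12)*(U(1) - 22) = (12*12)*(-10 - 22) = 144*(-32) = -4608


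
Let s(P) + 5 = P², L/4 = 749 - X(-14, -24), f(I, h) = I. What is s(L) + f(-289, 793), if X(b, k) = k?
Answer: 9560170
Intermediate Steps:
L = 3092 (L = 4*(749 - 1*(-24)) = 4*(749 + 24) = 4*773 = 3092)
s(P) = -5 + P²
s(L) + f(-289, 793) = (-5 + 3092²) - 289 = (-5 + 9560464) - 289 = 9560459 - 289 = 9560170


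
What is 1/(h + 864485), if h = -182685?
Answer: 1/681800 ≈ 1.4667e-6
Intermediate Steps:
1/(h + 864485) = 1/(-182685 + 864485) = 1/681800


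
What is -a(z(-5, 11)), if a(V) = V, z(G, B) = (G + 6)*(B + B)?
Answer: -22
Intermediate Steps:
z(G, B) = 2*B*(6 + G) (z(G, B) = (6 + G)*(2*B) = 2*B*(6 + G))
-a(z(-5, 11)) = -2*11*(6 - 5) = -2*11 = -1*22 = -22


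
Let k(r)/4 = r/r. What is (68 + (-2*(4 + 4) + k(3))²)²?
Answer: 44944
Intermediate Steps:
k(r) = 4 (k(r) = 4*(r/r) = 4*1 = 4)
(68 + (-2*(4 + 4) + k(3))²)² = (68 + (-2*(4 + 4) + 4)²)² = (68 + (-2*8 + 4)²)² = (68 + (-16 + 4)²)² = (68 + (-12)²)² = (68 + 144)² = 212² = 44944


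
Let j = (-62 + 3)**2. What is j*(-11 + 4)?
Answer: -24367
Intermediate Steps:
j = 3481 (j = (-59)**2 = 3481)
j*(-11 + 4) = 3481*(-11 + 4) = 3481*(-7) = -24367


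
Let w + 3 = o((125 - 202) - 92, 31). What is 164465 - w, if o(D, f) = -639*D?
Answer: 56477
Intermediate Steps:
w = 107988 (w = -3 - 639*((125 - 202) - 92) = -3 - 639*(-77 - 92) = -3 - 639*(-169) = -3 + 107991 = 107988)
164465 - w = 164465 - 1*107988 = 164465 - 107988 = 56477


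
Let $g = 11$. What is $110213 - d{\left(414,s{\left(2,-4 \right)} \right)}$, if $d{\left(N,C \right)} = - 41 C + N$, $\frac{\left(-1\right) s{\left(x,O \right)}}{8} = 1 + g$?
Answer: $105863$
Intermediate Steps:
$s{\left(x,O \right)} = -96$ ($s{\left(x,O \right)} = - 8 \left(1 + 11\right) = \left(-8\right) 12 = -96$)
$d{\left(N,C \right)} = N - 41 C$
$110213 - d{\left(414,s{\left(2,-4 \right)} \right)} = 110213 - \left(414 - -3936\right) = 110213 - \left(414 + 3936\right) = 110213 - 4350 = 105863$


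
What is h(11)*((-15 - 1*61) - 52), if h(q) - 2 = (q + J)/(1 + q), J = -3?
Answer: -1024/3 ≈ -341.33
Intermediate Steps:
h(q) = 2 + (-3 + q)/(1 + q) (h(q) = 2 + (q - 3)/(1 + q) = 2 + (-3 + q)/(1 + q))
h(11)*((-15 - 1*61) - 52) = ((-1 + 3*11)/(1 + 11))*((-15 - 1*61) - 52) = ((-1 + 33)/12)*((-15 - 61) - 52) = ((1/12)*32)*(-76 - 52) = (8/3)*(-128) = -1024/3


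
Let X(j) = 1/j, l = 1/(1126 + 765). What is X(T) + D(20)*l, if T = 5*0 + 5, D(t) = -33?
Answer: 1726/9455 ≈ 0.18255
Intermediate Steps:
l = 1/1891 ≈ 0.00052882
T = 5 (T = 0 + 5 = 5)
X(T) + D(20)*l = 1/5 - 33*1/1891 = ⅕ - 33/1891 = 1726/9455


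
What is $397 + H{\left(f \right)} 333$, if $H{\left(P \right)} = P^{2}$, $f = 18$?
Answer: $108289$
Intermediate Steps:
$397 + H{\left(f \right)} 333 = 397 + 18^{2} \cdot 333 = 397 + 324 \cdot 333 = 397 + 107892 = 108289$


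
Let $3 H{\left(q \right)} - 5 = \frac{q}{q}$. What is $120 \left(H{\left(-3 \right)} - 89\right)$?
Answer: $-10440$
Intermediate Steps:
$H{\left(q \right)} = 2$ ($H{\left(q \right)} = \frac{5}{3} + \frac{q \frac{1}{q}}{3} = \frac{5}{3} + \frac{1}{3} \cdot 1 = \frac{5}{3} + \frac{1}{3} = 2$)
$120 \left(H{\left(-3 \right)} - 89\right) = 120 \left(2 - 89\right) = 120 \left(-87\right) = -10440$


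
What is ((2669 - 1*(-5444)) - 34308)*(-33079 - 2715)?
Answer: 937623830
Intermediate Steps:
((2669 - 1*(-5444)) - 34308)*(-33079 - 2715) = ((2669 + 5444) - 34308)*(-35794) = (8113 - 34308)*(-35794) = -26195*(-35794) = 937623830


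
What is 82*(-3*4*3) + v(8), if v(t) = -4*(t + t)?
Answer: -3016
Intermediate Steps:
v(t) = -8*t
82*(-3*4*3) + v(8) = 82*(-3*4*3) - 8*8 = 82*(-12*3) - 64 = 82*(-36) - 64 = -2952 - 64 = -3016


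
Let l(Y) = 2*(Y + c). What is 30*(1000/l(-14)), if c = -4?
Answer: -2500/3 ≈ -833.33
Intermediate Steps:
l(Y) = -8 + 2*Y (l(Y) = 2*(Y - 4) = 2*(-4 + Y) = -8 + 2*Y)
30*(1000/l(-14)) = 30*(1000/(-8 + 2*(-14))) = 30*(1000/(-8 - 28)) = 30*(1000/(-36)) = 30*(1000*(-1/36)) = 30*(-250/9) = -2500/3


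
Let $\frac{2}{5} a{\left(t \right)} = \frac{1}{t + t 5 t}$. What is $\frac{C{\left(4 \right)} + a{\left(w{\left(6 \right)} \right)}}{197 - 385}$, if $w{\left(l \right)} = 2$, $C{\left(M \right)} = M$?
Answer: $- \frac{181}{8272} \approx -0.021881$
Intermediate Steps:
$a{\left(t \right)} = \frac{5}{2 \left(t + 5 t^{2}\right)}$ ($a{\left(t \right)} = \frac{5}{2 \left(t + t 5 t\right)} = \frac{5}{2 \left(t + 5 t t\right)} = \frac{5}{2 \left(t + 5 t^{2}\right)}$)
$\frac{C{\left(4 \right)} + a{\left(w{\left(6 \right)} \right)}}{197 - 385} = \frac{4 + \frac{5}{2 \cdot 2 \left(1 + 5 \cdot 2\right)}}{197 - 385} = \frac{4 + \frac{5}{2} \cdot \frac{1}{2} \frac{1}{1 + 10}}{-188} = \left(4 + \frac{5}{2} \cdot \frac{1}{2} \cdot \frac{1}{11}\right) \left(- \frac{1}{188}\right) = \left(4 + \frac{5}{44}\right) \left(- \frac{1}{188}\right) = \frac{181}{44} \left(- \frac{1}{188}\right) = - \frac{181}{8272}$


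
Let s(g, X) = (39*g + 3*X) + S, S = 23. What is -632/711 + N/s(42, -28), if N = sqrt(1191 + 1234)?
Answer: -8/9 + 5*sqrt(97)/1577 ≈ -0.85766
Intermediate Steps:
N = 5*sqrt(97) (N = sqrt(2425) = 5*sqrt(97) ≈ 49.244)
s(g, X) = 23 + 3*X + 39*g (s(g, X) = (39*g + 3*X) + 23 = (3*X + 39*g) + 23 = 23 + 3*X + 39*g)
-632/711 + N/s(42, -28) = -632/711 + (5*sqrt(97))/(23 + 3*(-28) + 39*42) = -632*1/711 + (5*sqrt(97))/(23 - 84 + 1638) = -8/9 + (5*sqrt(97))/1577 = -8/9 + (5*sqrt(97))*(1/1577) = -8/9 + 5*sqrt(97)/1577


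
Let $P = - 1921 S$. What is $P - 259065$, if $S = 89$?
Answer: $-430034$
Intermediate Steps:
$P = -170969$ ($P = \left(-1921\right) 89 = -170969$)
$P - 259065 = -170969 - 259065 = -430034$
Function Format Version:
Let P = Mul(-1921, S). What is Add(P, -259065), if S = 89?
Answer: -430034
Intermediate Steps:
P = -170969 (P = Mul(-1921, 89) = -170969)
Add(P, -259065) = Add(-170969, -259065) = -430034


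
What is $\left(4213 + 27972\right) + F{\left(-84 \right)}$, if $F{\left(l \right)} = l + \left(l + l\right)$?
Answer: $31933$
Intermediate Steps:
$F{\left(l \right)} = 3 l$ ($F{\left(l \right)} = l + 2 l = 3 l$)
$\left(4213 + 27972\right) + F{\left(-84 \right)} = \left(4213 + 27972\right) + 3 \left(-84\right) = 32185 - 252 = 31933$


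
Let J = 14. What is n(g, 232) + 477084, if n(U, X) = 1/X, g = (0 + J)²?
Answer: 110683489/232 ≈ 4.7708e+5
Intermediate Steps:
g = 196 (g = (0 + 14)² = 14² = 196)
n(g, 232) + 477084 = 1/232 + 477084 = 110683489/232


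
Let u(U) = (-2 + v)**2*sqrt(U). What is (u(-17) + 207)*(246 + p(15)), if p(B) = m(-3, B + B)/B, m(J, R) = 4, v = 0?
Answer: 254886/5 + 14776*I*sqrt(17)/15 ≈ 50977.0 + 4061.5*I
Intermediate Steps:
u(U) = 4*sqrt(U) (u(U) = (-2 + 0)**2*sqrt(U) = (-2)**2*sqrt(U) = 4*sqrt(U))
p(B) = 4/B
(u(-17) + 207)*(246 + p(15)) = (4*sqrt(-17) + 207)*(246 + 4/15) = (4*(I*sqrt(17)) + 207)*(246 + 4*(1/15)) = (4*I*sqrt(17) + 207)*(246 + 4/15) = (207 + 4*I*sqrt(17))*(3694/15) = 254886/5 + 14776*I*sqrt(17)/15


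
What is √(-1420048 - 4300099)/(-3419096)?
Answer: -I*√5720147/3419096 ≈ -0.00069951*I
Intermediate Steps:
√(-1420048 - 4300099)/(-3419096) = √(-5720147)*(-1/3419096) = (I*√5720147)*(-1/3419096) = -I*√5720147/3419096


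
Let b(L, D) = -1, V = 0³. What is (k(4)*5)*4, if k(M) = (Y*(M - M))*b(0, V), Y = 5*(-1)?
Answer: 0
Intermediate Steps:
Y = -5
V = 0
k(M) = 0 (k(M) = -5*(M - M)*(-1) = -5*0*(-1) = 0*(-1) = 0)
(k(4)*5)*4 = (0*5)*4 = 0*4 = 0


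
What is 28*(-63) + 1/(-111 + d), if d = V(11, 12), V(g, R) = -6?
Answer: -206389/117 ≈ -1764.0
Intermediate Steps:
d = -6
28*(-63) + 1/(-111 + d) = 28*(-63) + 1/(-111 - 6) = -1764 + 1/(-117) = -1764 - 1/117 = -206389/117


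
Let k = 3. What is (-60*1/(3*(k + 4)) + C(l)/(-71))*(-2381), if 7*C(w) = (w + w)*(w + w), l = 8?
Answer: 3990556/497 ≈ 8029.3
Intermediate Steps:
C(w) = 4*w²/7 (C(w) = ((w + w)*(w + w))/7 = ((2*w)*(2*w))/7 = (4*w²)/7 = 4*w²/7)
(-60*1/(3*(k + 4)) + C(l)/(-71))*(-2381) = (-60*1/(3*(3 + 4)) + ((4/7)*8²)/(-71))*(-2381) = (-60/(3*7) + ((4/7)*64)*(-1/71))*(-2381) = (-60/21 + (256/7)*(-1/71))*(-2381) = (-60*1/21 - 256/497)*(-2381) = (-20/7 - 256/497)*(-2381) = -1676/497*(-2381) = 3990556/497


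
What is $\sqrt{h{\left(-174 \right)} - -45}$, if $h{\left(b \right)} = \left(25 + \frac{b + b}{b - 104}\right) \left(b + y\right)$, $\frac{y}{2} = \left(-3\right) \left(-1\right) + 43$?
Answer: $\frac{i \sqrt{40721857}}{139} \approx 45.909 i$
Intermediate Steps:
$y = 92$ ($y = 2 \left(\left(-3\right) \left(-1\right) + 43\right) = 2 \left(3 + 43\right) = 2 \cdot 46 = 92$)
$h{\left(b \right)} = \left(25 + \frac{2 b}{-104 + b}\right) \left(92 + b\right)$ ($h{\left(b \right)} = \left(25 + \frac{b + b}{b - 104}\right) \left(b + 92\right) = \left(25 + \frac{2 b}{-104 + b}\right) \left(92 + b\right)$)
$\sqrt{h{\left(-174 \right)} - -45} = \sqrt{\frac{-239200 - -20184 + 27 \left(-174\right)^{2}}{-104 - 174} - -45} = \sqrt{\frac{-239200 + 20184 + 27 \cdot 30276}{-278} + \left(112 - 67\right)} = \sqrt{- \frac{-239200 + 20184 + 817452}{278} + 45} = \sqrt{\left(- \frac{1}{278}\right) 598436 + 45} = \sqrt{- \frac{299218}{139} + 45} = \sqrt{- \frac{292963}{139}} = \frac{i \sqrt{40721857}}{139}$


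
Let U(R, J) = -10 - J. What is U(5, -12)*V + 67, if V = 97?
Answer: 261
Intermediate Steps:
U(5, -12)*V + 67 = (-10 - 1*(-12))*97 + 67 = (-10 + 12)*97 + 67 = 2*97 + 67 = 194 + 67 = 261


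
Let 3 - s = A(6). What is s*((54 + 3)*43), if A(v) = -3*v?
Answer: 51471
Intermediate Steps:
s = 21 (s = 3 - (-3)*6 = 3 - 1*(-18) = 3 + 18 = 21)
s*((54 + 3)*43) = 21*((54 + 3)*43) = 21*(57*43) = 21*2451 = 51471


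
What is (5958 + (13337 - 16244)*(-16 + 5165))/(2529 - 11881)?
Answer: 2137455/1336 ≈ 1599.9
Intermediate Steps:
(5958 + (13337 - 16244)*(-16 + 5165))/(2529 - 11881) = (5958 - 2907*5149)/(-9352) = (5958 - 14968143)*(-1/9352) = -14962185*(-1/9352) = 2137455/1336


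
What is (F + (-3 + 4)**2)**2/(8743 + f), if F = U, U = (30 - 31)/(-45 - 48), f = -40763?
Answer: -2209/69235245 ≈ -3.1906e-5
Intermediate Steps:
U = 1/93 (U = -1/(-93) = -1*(-1/93) = 1/93 ≈ 0.010753)
F = 1/93 ≈ 0.010753
(F + (-3 + 4)**2)**2/(8743 + f) = (1/93 + (-3 + 4)**2)**2/(8743 - 40763) = (1/93 + 1**2)**2/(-32020) = (1/93 + 1)**2*(-1/32020) = (94/93)**2*(-1/32020) = (8836/8649)*(-1/32020) = -2209/69235245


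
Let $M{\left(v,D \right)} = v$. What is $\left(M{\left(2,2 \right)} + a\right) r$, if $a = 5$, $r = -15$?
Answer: $-105$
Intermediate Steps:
$\left(M{\left(2,2 \right)} + a\right) r = \left(2 + 5\right) \left(-15\right) = 7 \left(-15\right) = -105$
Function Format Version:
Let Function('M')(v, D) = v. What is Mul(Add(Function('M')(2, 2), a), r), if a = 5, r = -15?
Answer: -105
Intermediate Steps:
Mul(Add(Function('M')(2, 2), a), r) = Mul(Add(2, 5), -15) = Mul(7, -15) = -105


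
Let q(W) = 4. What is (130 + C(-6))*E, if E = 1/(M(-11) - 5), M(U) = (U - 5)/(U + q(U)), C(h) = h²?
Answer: -1162/19 ≈ -61.158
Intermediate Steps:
M(U) = (-5 + U)/(4 + U) (M(U) = (U - 5)/(U + 4) = (-5 + U)/(4 + U))
E = -7/19 (E = 1/((-5 - 11)/(4 - 11) - 5) = 1/(-16/(-7) - 5) = 1/(-⅐*(-16) - 5) = 1/(16/7 - 5) = 1/(-19/7) = -7/19 ≈ -0.36842)
(130 + C(-6))*E = (130 + (-6)²)*(-7/19) = (130 + 36)*(-7/19) = 166*(-7/19) = -1162/19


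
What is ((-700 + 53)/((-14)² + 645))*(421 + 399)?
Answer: -530540/841 ≈ -630.84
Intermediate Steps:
((-700 + 53)/((-14)² + 645))*(421 + 399) = -647/(196 + 645)*820 = -647/841*820 = -530540/841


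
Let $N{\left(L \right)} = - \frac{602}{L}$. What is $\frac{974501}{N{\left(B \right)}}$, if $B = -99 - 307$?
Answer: $\frac{28260529}{43} \approx 6.5722 \cdot 10^{5}$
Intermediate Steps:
$B = -406$ ($B = -99 - 307 = -406$)
$\frac{974501}{N{\left(B \right)}} = \frac{974501}{\left(-602\right) \frac{1}{-406}} = \frac{974501}{\left(-602\right) \left(- \frac{1}{406}\right)} = \frac{974501}{\frac{43}{29}} = 974501 \cdot \frac{29}{43} = \frac{28260529}{43}$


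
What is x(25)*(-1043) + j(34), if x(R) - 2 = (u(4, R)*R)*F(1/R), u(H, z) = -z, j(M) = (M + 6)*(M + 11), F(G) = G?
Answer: 25789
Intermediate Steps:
j(M) = (6 + M)*(11 + M)
x(R) = 2 - R (x(R) = 2 + ((-R)*R)/R = 2 + (-R²)/R = 2 - R)
x(25)*(-1043) + j(34) = (2 - 1*25)*(-1043) + (66 + 34² + 17*34) = (2 - 25)*(-1043) + (66 + 1156 + 578) = -23*(-1043) + 1800 = 23989 + 1800 = 25789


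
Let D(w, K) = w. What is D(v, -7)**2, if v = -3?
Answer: 9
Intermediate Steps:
D(v, -7)**2 = (-3)**2 = 9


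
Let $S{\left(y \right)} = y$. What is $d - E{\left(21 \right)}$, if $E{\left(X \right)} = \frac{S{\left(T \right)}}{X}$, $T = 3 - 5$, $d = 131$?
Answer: $\frac{2753}{21} \approx 131.1$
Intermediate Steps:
$T = -2$
$E{\left(X \right)} = - \frac{2}{X}$
$d - E{\left(21 \right)} = 131 - - \frac{2}{21} = 131 + \frac{2}{21} = \frac{2753}{21}$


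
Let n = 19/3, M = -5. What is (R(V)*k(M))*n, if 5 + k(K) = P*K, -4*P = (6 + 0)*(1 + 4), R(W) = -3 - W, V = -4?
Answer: 1235/6 ≈ 205.83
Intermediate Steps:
n = 19/3 (n = 19*(⅓) = 19/3 ≈ 6.3333)
P = -15/2 (P = -(6 + 0)*(1 + 4)/4 = -3*5/2 = -¼*30 = -15/2 ≈ -7.5000)
k(K) = -5 - 15*K/2
(R(V)*k(M))*n = ((-3 - 1*(-4))*(-5 - 15/2*(-5)))*(19/3) = ((-3 + 4)*(-5 + 75/2))*(19/3) = (1*(65/2))*(19/3) = (65/2)*(19/3) = 1235/6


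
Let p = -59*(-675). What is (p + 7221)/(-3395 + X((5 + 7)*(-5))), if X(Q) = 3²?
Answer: -23523/1693 ≈ -13.894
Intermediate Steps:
p = 39825
X(Q) = 9
(p + 7221)/(-3395 + X((5 + 7)*(-5))) = (39825 + 7221)/(-3395 + 9) = 47046/(-3386) = 47046*(-1/3386) = -23523/1693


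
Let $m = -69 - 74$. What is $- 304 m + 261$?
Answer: $43733$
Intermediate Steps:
$m = -143$
$- 304 m + 261 = \left(-304\right) \left(-143\right) + 261 = 43472 + 261 = 43733$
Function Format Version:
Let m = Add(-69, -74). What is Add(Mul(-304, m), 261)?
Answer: 43733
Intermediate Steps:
m = -143
Add(Mul(-304, m), 261) = Add(Mul(-304, -143), 261) = Add(43472, 261) = 43733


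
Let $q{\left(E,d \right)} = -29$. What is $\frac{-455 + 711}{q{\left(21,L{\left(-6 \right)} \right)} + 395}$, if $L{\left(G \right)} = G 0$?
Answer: $\frac{128}{183} \approx 0.69945$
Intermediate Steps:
$L{\left(G \right)} = 0$
$\frac{-455 + 711}{q{\left(21,L{\left(-6 \right)} \right)} + 395} = \frac{-455 + 711}{-29 + 395} = \frac{256}{366} = 256 \cdot \frac{1}{366} = \frac{128}{183}$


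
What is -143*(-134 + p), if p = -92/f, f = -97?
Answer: 1845558/97 ≈ 19026.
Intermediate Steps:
p = 92/97 (p = -92/(-97) = -92*(-1/97) = 92/97 ≈ 0.94845)
-143*(-134 + p) = -143*(-134 + 92/97) = -143*(-12906/97) = 1845558/97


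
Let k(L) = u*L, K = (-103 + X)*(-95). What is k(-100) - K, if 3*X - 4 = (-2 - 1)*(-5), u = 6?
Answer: -29350/3 ≈ -9783.3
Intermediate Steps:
X = 19/3 (X = 4/3 + ((-2 - 1)*(-5))/3 = 4/3 + (-3*(-5))/3 = 4/3 + (1/3)*15 = 4/3 + 5 = 19/3 ≈ 6.3333)
K = 27550/3 (K = (-103 + 19/3)*(-95) = -290/3*(-95) = 27550/3 ≈ 9183.3)
k(L) = 6*L
k(-100) - K = 6*(-100) - 1*27550/3 = -600 - 27550/3 = -29350/3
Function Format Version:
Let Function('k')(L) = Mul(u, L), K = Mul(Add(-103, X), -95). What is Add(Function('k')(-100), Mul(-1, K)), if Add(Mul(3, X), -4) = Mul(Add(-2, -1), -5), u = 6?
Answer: Rational(-29350, 3) ≈ -9783.3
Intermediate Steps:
X = Rational(19, 3) (X = Add(Rational(4, 3), Mul(Rational(1, 3), Mul(Add(-2, -1), -5))) = Add(Rational(4, 3), Mul(Rational(1, 3), Mul(-3, -5))) = Add(Rational(4, 3), Mul(Rational(1, 3), 15)) = Add(Rational(4, 3), 5) = Rational(19, 3) ≈ 6.3333)
K = Rational(27550, 3) (K = Mul(Add(-103, Rational(19, 3)), -95) = Mul(Rational(-290, 3), -95) = Rational(27550, 3) ≈ 9183.3)
Function('k')(L) = Mul(6, L)
Add(Function('k')(-100), Mul(-1, K)) = Add(Mul(6, -100), Mul(-1, Rational(27550, 3))) = Add(-600, Rational(-27550, 3)) = Rational(-29350, 3)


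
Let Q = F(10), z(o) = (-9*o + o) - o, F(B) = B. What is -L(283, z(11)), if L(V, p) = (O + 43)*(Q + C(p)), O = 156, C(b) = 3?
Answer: -2587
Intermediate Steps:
z(o) = -9*o (z(o) = -8*o - o = -9*o)
Q = 10
L(V, p) = 2587 (L(V, p) = (156 + 43)*(10 + 3) = 199*13 = 2587)
-L(283, z(11)) = -1*2587 = -2587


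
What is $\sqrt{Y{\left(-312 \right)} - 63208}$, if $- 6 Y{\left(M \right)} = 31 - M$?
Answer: $\frac{i \sqrt{2277546}}{6} \approx 251.53 i$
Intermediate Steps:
$Y{\left(M \right)} = - \frac{31}{6} + \frac{M}{6}$ ($Y{\left(M \right)} = - \frac{31 - M}{6} = - \frac{31}{6} + \frac{M}{6}$)
$\sqrt{Y{\left(-312 \right)} - 63208} = \sqrt{\left(- \frac{31}{6} + \frac{1}{6} \left(-312\right)\right) - 63208} = \sqrt{\left(- \frac{31}{6} - 52\right) - 63208} = \sqrt{- \frac{343}{6} - 63208} = \sqrt{- \frac{379591}{6}} = \frac{i \sqrt{2277546}}{6}$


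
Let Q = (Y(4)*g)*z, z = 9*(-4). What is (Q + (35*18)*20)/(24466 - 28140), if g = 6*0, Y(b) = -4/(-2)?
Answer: -6300/1837 ≈ -3.4295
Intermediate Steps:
z = -36
Y(b) = 2 (Y(b) = -4*(-½) = 2)
g = 0
Q = 0 (Q = (2*0)*(-36) = 0*(-36) = 0)
(Q + (35*18)*20)/(24466 - 28140) = (0 + (35*18)*20)/(24466 - 28140) = (0 + 630*20)/(-3674) = (0 + 12600)*(-1/3674) = 12600*(-1/3674) = -6300/1837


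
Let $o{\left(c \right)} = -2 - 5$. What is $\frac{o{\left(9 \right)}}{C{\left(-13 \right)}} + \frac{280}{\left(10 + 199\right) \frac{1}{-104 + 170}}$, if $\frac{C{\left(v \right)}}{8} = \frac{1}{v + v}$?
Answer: $\frac{8449}{76} \approx 111.17$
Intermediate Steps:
$C{\left(v \right)} = \frac{4}{v}$ ($C{\left(v \right)} = \frac{8}{v + v} = \frac{8}{2 v} = 8 \frac{1}{2 v} = \frac{4}{v}$)
$o{\left(c \right)} = -7$ ($o{\left(c \right)} = -2 - 5 = -7$)
$\frac{o{\left(9 \right)}}{C{\left(-13 \right)}} + \frac{280}{\left(10 + 199\right) \frac{1}{-104 + 170}} = - \frac{7}{4 \frac{1}{-13}} + \frac{280}{\left(10 + 199\right) \frac{1}{-104 + 170}} = - \frac{7}{4 \left(- \frac{1}{13}\right)} + \frac{280}{209 \cdot \frac{1}{66}} = - \frac{7}{- \frac{4}{13}} + \frac{280}{209 \cdot \frac{1}{66}} = \left(-7\right) \left(- \frac{13}{4}\right) + \frac{280}{\frac{19}{6}} = \frac{91}{4} + 280 \cdot \frac{6}{19} = \frac{91}{4} + \frac{1680}{19} = \frac{8449}{76}$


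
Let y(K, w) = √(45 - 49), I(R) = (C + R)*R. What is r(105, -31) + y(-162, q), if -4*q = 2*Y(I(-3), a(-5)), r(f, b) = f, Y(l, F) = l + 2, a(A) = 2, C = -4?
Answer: 105 + 2*I ≈ 105.0 + 2.0*I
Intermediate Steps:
I(R) = R*(-4 + R) (I(R) = (-4 + R)*R = R*(-4 + R))
Y(l, F) = 2 + l
q = -23/2 (q = -(2 - 3*(-4 - 3))/2 = -(2 - 3*(-7))/2 = -(2 + 21)/2 = -23/2 ≈ -11.500)
y(K, w) = 2*I (y(K, w) = √(-4) = 2*I)
r(105, -31) + y(-162, q) = 105 + 2*I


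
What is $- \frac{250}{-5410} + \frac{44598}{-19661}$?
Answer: $- \frac{23635993}{10636601} \approx -2.2221$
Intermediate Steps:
$- \frac{250}{-5410} + \frac{44598}{-19661} = \left(-250\right) \left(- \frac{1}{5410}\right) + 44598 \left(- \frac{1}{19661}\right) = \frac{25}{541} - \frac{44598}{19661} = - \frac{23635993}{10636601}$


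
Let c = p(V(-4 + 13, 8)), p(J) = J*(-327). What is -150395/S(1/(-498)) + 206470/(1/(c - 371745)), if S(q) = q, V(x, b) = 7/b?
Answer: -306953478675/4 ≈ -7.6738e+10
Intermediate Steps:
p(J) = -327*J
c = -2289/8 ≈ -286.13
-150395/S(1/(-498)) + 206470/(1/(c - 371745)) = -150395/(1/(-498)) + 206470/(1/(-2289/8 - 371745)) = -150395/(-1/498) + 206470/(1/(-2976249/8)) = -150395*(-498) + 206470/(-8/2976249) = 74896710 + 206470*(-2976249/8) = 74896710 - 307253065515/4 = -306953478675/4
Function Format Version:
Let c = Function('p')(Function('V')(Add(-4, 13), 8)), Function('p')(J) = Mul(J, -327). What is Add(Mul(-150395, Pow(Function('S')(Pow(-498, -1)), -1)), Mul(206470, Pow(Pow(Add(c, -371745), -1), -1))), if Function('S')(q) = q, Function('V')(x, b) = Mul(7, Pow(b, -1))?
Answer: Rational(-306953478675, 4) ≈ -7.6738e+10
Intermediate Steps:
Function('p')(J) = Mul(-327, J)
c = Rational(-2289, 8) (c = Mul(-327, Mul(7, Pow(8, -1))) = Mul(-327, Mul(7, Rational(1, 8))) = Mul(-327, Rational(7, 8)) = Rational(-2289, 8) ≈ -286.13)
Add(Mul(-150395, Pow(Function('S')(Pow(-498, -1)), -1)), Mul(206470, Pow(Pow(Add(c, -371745), -1), -1))) = Add(Mul(-150395, Pow(Pow(-498, -1), -1)), Mul(206470, Pow(Pow(Add(Rational(-2289, 8), -371745), -1), -1))) = Add(Mul(-150395, Pow(Rational(-1, 498), -1)), Mul(206470, Pow(Pow(Rational(-2976249, 8), -1), -1))) = Add(Mul(-150395, -498), Mul(206470, Pow(Rational(-8, 2976249), -1))) = Add(74896710, Mul(206470, Rational(-2976249, 8))) = Add(74896710, Rational(-307253065515, 4)) = Rational(-306953478675, 4)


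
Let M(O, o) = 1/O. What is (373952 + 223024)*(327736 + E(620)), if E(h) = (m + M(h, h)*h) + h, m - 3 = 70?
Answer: 196064827680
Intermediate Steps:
m = 73 (m = 3 + 70 = 73)
E(h) = 74 + h (E(h) = (73 + h/h) + h = (73 + 1) + h = 74 + h)
(373952 + 223024)*(327736 + E(620)) = (373952 + 223024)*(327736 + (74 + 620)) = 596976*(327736 + 694) = 596976*328430 = 196064827680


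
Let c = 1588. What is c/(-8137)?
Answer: -1588/8137 ≈ -0.19516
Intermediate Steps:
c/(-8137) = 1588/(-8137) = 1588*(-1/8137) = -1588/8137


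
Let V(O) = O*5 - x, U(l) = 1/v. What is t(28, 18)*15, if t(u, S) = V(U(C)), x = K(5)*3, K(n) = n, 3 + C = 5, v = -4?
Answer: -975/4 ≈ -243.75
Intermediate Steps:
C = 2 (C = -3 + 5 = 2)
x = 15 (x = 5*3 = 15)
U(l) = -¼ (U(l) = 1/(-4) = -¼)
V(O) = -15 + 5*O (V(O) = O*5 - 1*15 = 5*O - 15 = -15 + 5*O)
t(u, S) = -65/4 (t(u, S) = -15 + 5*(-¼) = -15 - 5/4 = -65/4)
t(28, 18)*15 = -65/4*15 = -975/4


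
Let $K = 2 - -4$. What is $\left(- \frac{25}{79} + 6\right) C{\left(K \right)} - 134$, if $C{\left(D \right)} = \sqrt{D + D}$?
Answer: $-134 + \frac{898 \sqrt{3}}{79} \approx -114.31$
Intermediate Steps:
$K = 6$ ($K = 2 + 4 = 6$)
$C{\left(D \right)} = \sqrt{2} \sqrt{D}$ ($C{\left(D \right)} = \sqrt{2 D} = \sqrt{2} \sqrt{D}$)
$\left(- \frac{25}{79} + 6\right) C{\left(K \right)} - 134 = \left(- \frac{25}{79} + 6\right) \sqrt{2} \sqrt{6} - 134 = \left(\left(-25\right) \frac{1}{79} + 6\right) 2 \sqrt{3} - 134 = \left(- \frac{25}{79} + 6\right) 2 \sqrt{3} - 134 = \frac{449 \cdot 2 \sqrt{3}}{79} - 134 = \frac{898 \sqrt{3}}{79} - 134 = -134 + \frac{898 \sqrt{3}}{79}$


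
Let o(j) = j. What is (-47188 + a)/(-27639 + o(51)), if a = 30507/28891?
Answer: 1363278001/797044908 ≈ 1.7104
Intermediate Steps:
a = 30507/28891 (a = 30507*(1/28891) = 30507/28891 ≈ 1.0559)
(-47188 + a)/(-27639 + o(51)) = (-47188 + 30507/28891)/(-27639 + 51) = -1363278001/28891/(-27588) = -1363278001/28891*(-1/27588) = 1363278001/797044908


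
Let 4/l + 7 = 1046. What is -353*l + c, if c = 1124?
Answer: 1166424/1039 ≈ 1122.6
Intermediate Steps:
l = 4/1039 (l = 4/(-7 + 1046) = 4/1039 ≈ 0.0038499)
-353*l + c = -353*4/1039 + 1124 = -1412/1039 + 1124 = 1166424/1039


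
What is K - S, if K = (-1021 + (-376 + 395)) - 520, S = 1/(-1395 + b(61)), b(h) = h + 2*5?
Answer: -2015127/1324 ≈ -1522.0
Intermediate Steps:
b(h) = 10 + h (b(h) = h + 10 = 10 + h)
S = -1/1324 (S = 1/(-1395 + (10 + 61)) = 1/(-1395 + 71) = 1/(-1324) = -1/1324 ≈ -0.00075529)
K = -1522 (K = (-1021 + 19) - 520 = -1002 - 520 = -1522)
K - S = -1522 - 1*(-1/1324) = -1522 + 1/1324 = -2015127/1324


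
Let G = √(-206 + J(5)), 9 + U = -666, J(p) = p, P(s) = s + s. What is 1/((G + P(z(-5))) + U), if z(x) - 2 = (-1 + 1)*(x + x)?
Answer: -671/450442 - I*√201/450442 ≈ -0.0014896 - 3.1475e-5*I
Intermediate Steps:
z(x) = 2 (z(x) = 2 + (-1 + 1)*(x + x) = 2 + 0*(2*x) = 2 + 0 = 2)
P(s) = 2*s
U = -675 (U = -9 - 666 = -675)
G = I*√201 (G = √(-206 + 5) = √(-201) = I*√201 ≈ 14.177*I)
1/((G + P(z(-5))) + U) = 1/((I*√201 + 2*2) - 675) = 1/((I*√201 + 4) - 675) = 1/((4 + I*√201) - 675) = 1/(-671 + I*√201)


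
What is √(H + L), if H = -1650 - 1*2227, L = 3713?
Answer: 2*I*√41 ≈ 12.806*I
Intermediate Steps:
H = -3877 (H = -1650 - 2227 = -3877)
√(H + L) = √(-3877 + 3713) = √(-164) = 2*I*√41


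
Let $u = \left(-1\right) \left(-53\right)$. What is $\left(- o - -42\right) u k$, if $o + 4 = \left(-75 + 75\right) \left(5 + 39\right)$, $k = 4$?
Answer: $9752$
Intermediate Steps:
$u = 53$
$o = -4$ ($o = -4 + \left(-75 + 75\right) \left(5 + 39\right) = -4 + 0 \cdot 44 = -4 + 0 = -4$)
$\left(- o - -42\right) u k = \left(\left(-1\right) \left(-4\right) - -42\right) 53 \cdot 4 = \left(4 + \left(-11 + 53\right)\right) 212 = \left(4 + 42\right) 212 = 46 \cdot 212 = 9752$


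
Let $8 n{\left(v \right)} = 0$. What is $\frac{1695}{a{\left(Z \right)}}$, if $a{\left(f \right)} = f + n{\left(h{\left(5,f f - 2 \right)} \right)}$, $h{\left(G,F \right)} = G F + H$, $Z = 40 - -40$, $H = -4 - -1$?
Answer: $\frac{339}{16} \approx 21.188$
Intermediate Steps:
$H = -3$ ($H = -4 + 1 = -3$)
$Z = 80$ ($Z = 40 + 40 = 80$)
$h{\left(G,F \right)} = -3 + F G$ ($h{\left(G,F \right)} = G F - 3 = F G - 3 = -3 + F G$)
$n{\left(v \right)} = 0$ ($n{\left(v \right)} = \frac{1}{8} \cdot 0 = 0$)
$a{\left(f \right)} = f$ ($a{\left(f \right)} = f + 0 = f$)
$\frac{1695}{a{\left(Z \right)}} = \frac{1695}{80} = 1695 \cdot \frac{1}{80} = \frac{339}{16}$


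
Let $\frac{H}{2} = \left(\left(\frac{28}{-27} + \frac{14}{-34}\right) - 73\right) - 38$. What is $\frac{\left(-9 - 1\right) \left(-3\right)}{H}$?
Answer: $- \frac{6885}{51614} \approx -0.13339$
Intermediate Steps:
$H = - \frac{103228}{459}$ ($H = 2 \left(\left(\left(\frac{28}{-27} + \frac{14}{-34}\right) - 73\right) - 38\right) = 2 \left(\left(\left(28 \left(- \frac{1}{27}\right) + 14 \left(- \frac{1}{34}\right)\right) - 73\right) - 38\right) = 2 \left(\left(\left(- \frac{28}{27} - \frac{7}{17}\right) - 73\right) - 38\right) = 2 \left(\left(- \frac{665}{459} - 73\right) - 38\right) = 2 \left(- \frac{34172}{459} - 38\right) = 2 \left(- \frac{51614}{459}\right) = - \frac{103228}{459} \approx -224.9$)
$\frac{\left(-9 - 1\right) \left(-3\right)}{H} = \frac{\left(-9 - 1\right) \left(-3\right)}{- \frac{103228}{459}} = \left(-10\right) \left(-3\right) \left(- \frac{459}{103228}\right) = 30 \left(- \frac{459}{103228}\right) = - \frac{6885}{51614}$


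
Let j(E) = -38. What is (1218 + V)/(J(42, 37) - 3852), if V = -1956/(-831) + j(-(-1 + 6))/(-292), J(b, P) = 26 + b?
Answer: -49358811/153032528 ≈ -0.32254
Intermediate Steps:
V = 100455/40442 (V = -1956/(-831) - 38/(-292) = -1956*(-1/831) - 38*(-1/292) = 652/277 + 19/146 = 100455/40442 ≈ 2.4839)
(1218 + V)/(J(42, 37) - 3852) = (1218 + 100455/40442)/((26 + 42) - 3852) = 49358811/(40442*(68 - 3852)) = (49358811/40442)/(-3784) = (49358811/40442)*(-1/3784) = -49358811/153032528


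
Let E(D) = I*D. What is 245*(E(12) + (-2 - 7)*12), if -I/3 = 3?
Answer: -52920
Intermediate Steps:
I = -9 (I = -3*3 = -9)
E(D) = -9*D
245*(E(12) + (-2 - 7)*12) = 245*(-9*12 + (-2 - 7)*12) = 245*(-108 - 9*12) = 245*(-108 - 108) = 245*(-216) = -52920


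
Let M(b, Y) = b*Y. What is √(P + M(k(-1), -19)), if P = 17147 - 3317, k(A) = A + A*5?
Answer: 2*√3486 ≈ 118.08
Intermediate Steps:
k(A) = 6*A (k(A) = A + 5*A = 6*A)
M(b, Y) = Y*b
P = 13830
√(P + M(k(-1), -19)) = √(13830 - 114*(-1)) = √(13830 - 19*(-6)) = √(13830 + 114) = √13944 = 2*√3486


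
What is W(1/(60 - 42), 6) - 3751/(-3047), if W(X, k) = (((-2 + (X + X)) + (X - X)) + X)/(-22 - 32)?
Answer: 113531/89748 ≈ 1.2650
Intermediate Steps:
W(X, k) = 1/27 - X/18 (W(X, k) = (((-2 + 2*X) + 0) + X)/(-54) = ((-2 + 2*X) + X)*(-1/54) = (-2 + 3*X)*(-1/54) = 1/27 - X/18)
W(1/(60 - 42), 6) - 3751/(-3047) = (1/27 - 1/(18*(60 - 42))) - 3751/(-3047) = (1/27 - 1/18/18) - 3751*(-1)/3047 = (1/27 - 1/18*1/18) - 1*(-341/277) = (1/27 - 1/324) + 341/277 = 11/324 + 341/277 = 113531/89748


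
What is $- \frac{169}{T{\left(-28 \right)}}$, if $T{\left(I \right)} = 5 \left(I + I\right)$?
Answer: $\frac{169}{280} \approx 0.60357$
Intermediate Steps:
$T{\left(I \right)} = 10 I$ ($T{\left(I \right)} = 5 \cdot 2 I = 10 I$)
$- \frac{169}{T{\left(-28 \right)}} = - \frac{169}{10 \left(-28\right)} = - \frac{169}{-280} = \left(-169\right) \left(- \frac{1}{280}\right) = \frac{169}{280}$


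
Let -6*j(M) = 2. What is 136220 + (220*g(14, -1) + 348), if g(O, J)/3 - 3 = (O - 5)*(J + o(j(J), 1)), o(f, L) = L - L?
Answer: 132608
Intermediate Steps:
j(M) = -⅓ (j(M) = -⅙*2 = -⅓)
o(f, L) = 0
g(O, J) = 9 + 3*J*(-5 + O) (g(O, J) = 9 + 3*((O - 5)*(J + 0)) = 9 + 3*((-5 + O)*J) = 9 + 3*(J*(-5 + O)) = 9 + 3*J*(-5 + O))
136220 + (220*g(14, -1) + 348) = 136220 + (220*(9 - 15*(-1) + 3*(-1)*14) + 348) = 136220 + (220*(9 + 15 - 42) + 348) = 136220 + (220*(-18) + 348) = 136220 + (-3960 + 348) = 136220 - 3612 = 132608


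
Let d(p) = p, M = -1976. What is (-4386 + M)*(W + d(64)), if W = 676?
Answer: -4707880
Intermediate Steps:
(-4386 + M)*(W + d(64)) = (-4386 - 1976)*(676 + 64) = -6362*740 = -4707880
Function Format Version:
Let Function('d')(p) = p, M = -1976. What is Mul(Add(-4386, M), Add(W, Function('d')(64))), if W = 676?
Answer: -4707880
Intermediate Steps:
Mul(Add(-4386, M), Add(W, Function('d')(64))) = Mul(Add(-4386, -1976), Add(676, 64)) = Mul(-6362, 740) = -4707880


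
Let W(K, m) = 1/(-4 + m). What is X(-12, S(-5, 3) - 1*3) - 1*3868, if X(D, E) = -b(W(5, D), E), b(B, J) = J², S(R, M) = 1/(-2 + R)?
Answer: -190016/49 ≈ -3877.9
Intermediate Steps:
X(D, E) = -E²
X(-12, S(-5, 3) - 1*3) - 1*3868 = -(1/(-2 - 5) - 1*3)² - 1*3868 = -(1/(-7) - 3)² - 3868 = -(-⅐ - 3)² - 3868 = -(-22/7)² - 3868 = -1*484/49 - 3868 = -484/49 - 3868 = -190016/49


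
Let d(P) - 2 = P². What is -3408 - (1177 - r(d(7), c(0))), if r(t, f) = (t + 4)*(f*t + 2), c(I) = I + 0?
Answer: -4475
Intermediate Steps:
d(P) = 2 + P²
c(I) = I
r(t, f) = (2 + f*t)*(4 + t) (r(t, f) = (4 + t)*(2 + f*t) = (2 + f*t)*(4 + t))
-3408 - (1177 - r(d(7), c(0))) = -3408 - (1177 - (8 + 2*(2 + 7²) + 0*(2 + 7²)² + 4*0*(2 + 7²))) = -3408 - (1177 - (8 + 2*(2 + 49) + 0*(2 + 49)² + 4*0*(2 + 49))) = -3408 - (1177 - (8 + 2*51 + 0*51² + 4*0*51)) = -3408 - (1177 - (8 + 102 + 0*2601 + 0)) = -3408 - (1177 - (8 + 102 + 0 + 0)) = -3408 - (1177 - 1*110) = -3408 - (1177 - 110) = -3408 - 1*1067 = -3408 - 1067 = -4475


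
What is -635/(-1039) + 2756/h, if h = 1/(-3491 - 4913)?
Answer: -24064718901/1039 ≈ -2.3161e+7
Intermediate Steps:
h = -1/8404 (h = 1/(-8404) = -1/8404 ≈ -0.00011899)
-635/(-1039) + 2756/h = -635/(-1039) + 2756/(-1/8404) = -635*(-1/1039) + 2756*(-8404) = 635/1039 - 23161424 = -24064718901/1039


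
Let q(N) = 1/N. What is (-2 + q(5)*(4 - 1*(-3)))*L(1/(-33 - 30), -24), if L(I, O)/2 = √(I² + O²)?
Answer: -2*√2286145/105 ≈ -28.800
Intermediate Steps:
L(I, O) = 2*√(I² + O²)
(-2 + q(5)*(4 - 1*(-3)))*L(1/(-33 - 30), -24) = (-2 + (4 - 1*(-3))/5)*(2*√((1/(-33 - 30))² + (-24)²)) = (-2 + (4 + 3)/5)*(2*√((1/(-63))² + 576)) = (-2 + (⅕)*7)*(2*√((-1/63)² + 576)) = (-2 + 7/5)*(2*√(1/3969 + 576)) = -6*√(2286145/3969)/5 = -6*√2286145/63/5 = -2*√2286145/105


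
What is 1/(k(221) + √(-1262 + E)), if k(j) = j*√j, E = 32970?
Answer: 1/(2*√7927 + 221*√221) ≈ 0.00028873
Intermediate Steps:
k(j) = j^(3/2)
1/(k(221) + √(-1262 + E)) = 1/(221^(3/2) + √(-1262 + 32970)) = 1/(221*√221 + √31708) = 1/(221*√221 + 2*√7927) = 1/(2*√7927 + 221*√221)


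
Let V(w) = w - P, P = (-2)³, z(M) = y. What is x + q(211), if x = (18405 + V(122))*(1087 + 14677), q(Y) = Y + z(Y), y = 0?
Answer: 292185951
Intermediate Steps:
z(M) = 0
q(Y) = Y (q(Y) = Y + 0 = Y)
P = -8
V(w) = 8 + w (V(w) = w - 1*(-8) = w + 8 = 8 + w)
x = 292185740 (x = (18405 + (8 + 122))*(1087 + 14677) = (18405 + 130)*15764 = 18535*15764 = 292185740)
x + q(211) = 292185740 + 211 = 292185951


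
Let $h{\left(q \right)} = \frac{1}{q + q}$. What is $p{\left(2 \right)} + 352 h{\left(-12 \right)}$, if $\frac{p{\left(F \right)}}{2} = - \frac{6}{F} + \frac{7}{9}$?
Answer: $- \frac{172}{9} \approx -19.111$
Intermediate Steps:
$h{\left(q \right)} = \frac{1}{2 q}$
$p{\left(F \right)} = \frac{14}{9} - \frac{12}{F}$ ($p{\left(F \right)} = 2 \left(- \frac{6}{F} + \frac{7}{9}\right) = 2 \left(\frac{7}{9} - \frac{6}{F}\right) = \frac{14}{9} - \frac{12}{F}$)
$p{\left(2 \right)} + 352 h{\left(-12 \right)} = \left(\frac{14}{9} - \frac{12}{2}\right) + 352 \frac{1}{2 \left(-12\right)} = \left(\frac{14}{9} - 6\right) + 352 \cdot \frac{1}{2} \left(- \frac{1}{12}\right) = \left(\frac{14}{9} - 6\right) + 352 \left(- \frac{1}{24}\right) = - \frac{40}{9} - \frac{44}{3} = - \frac{172}{9}$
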